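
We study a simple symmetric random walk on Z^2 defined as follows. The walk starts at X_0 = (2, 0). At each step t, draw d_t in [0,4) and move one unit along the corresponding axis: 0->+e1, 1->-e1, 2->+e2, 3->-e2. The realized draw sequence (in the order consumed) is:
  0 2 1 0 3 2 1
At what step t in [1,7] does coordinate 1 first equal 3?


1

t=0: X=(2, 0), d=0 → +e1, X_1=(3, 0)
t=1: X=(3, 0), d=2 → +e2, X_2=(3, 1)
t=2: X=(3, 1), d=1 → -e1, X_3=(2, 1)
t=3: X=(2, 1), d=0 → +e1, X_4=(3, 1)
t=4: X=(3, 1), d=3 → -e2, X_5=(3, 0)
t=5: X=(3, 0), d=2 → +e2, X_6=(3, 1)
t=6: X=(3, 1), d=1 → -e1, X_7=(2, 1)


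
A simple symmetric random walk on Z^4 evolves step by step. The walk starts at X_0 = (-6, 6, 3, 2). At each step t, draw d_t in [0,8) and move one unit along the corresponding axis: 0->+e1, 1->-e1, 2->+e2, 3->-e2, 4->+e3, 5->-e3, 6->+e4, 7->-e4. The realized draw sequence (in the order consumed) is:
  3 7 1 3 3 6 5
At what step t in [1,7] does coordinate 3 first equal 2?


t=0: X=(-6, 6, 3, 2), d=3 → -e2, X_1=(-6, 5, 3, 2)
t=1: X=(-6, 5, 3, 2), d=7 → -e4, X_2=(-6, 5, 3, 1)
t=2: X=(-6, 5, 3, 1), d=1 → -e1, X_3=(-7, 5, 3, 1)
t=3: X=(-7, 5, 3, 1), d=3 → -e2, X_4=(-7, 4, 3, 1)
t=4: X=(-7, 4, 3, 1), d=3 → -e2, X_5=(-7, 3, 3, 1)
t=5: X=(-7, 3, 3, 1), d=6 → +e4, X_6=(-7, 3, 3, 2)
t=6: X=(-7, 3, 3, 2), d=5 → -e3, X_7=(-7, 3, 2, 2)

7


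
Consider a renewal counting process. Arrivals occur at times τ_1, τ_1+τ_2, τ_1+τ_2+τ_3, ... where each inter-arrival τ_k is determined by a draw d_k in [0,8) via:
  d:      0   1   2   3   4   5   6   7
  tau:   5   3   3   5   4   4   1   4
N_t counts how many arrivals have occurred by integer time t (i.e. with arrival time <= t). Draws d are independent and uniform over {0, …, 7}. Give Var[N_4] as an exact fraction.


5140783/16777216

Inter-arrival values over d=0..7: [5, 3, 3, 5, 4, 4, 1, 4]
Each d has probability 1/8, so the pmf of τ is: f(1) = 1/8, f(3) = 1/4, f(4) = 3/8, f(5) = 1/4
Let p_n(j) = P(N_n = j), with p_0 = [1]. Condition on τ_1: p_n(0) = P(τ > n), and for j >= 1, p_n(j) = Σ_{k<=n} f(k)·p_{n−k}(j−1)
p_1 = [7/8, 1/8]  (j = 0..1)
p_2 = [7/8, 7/64, 1/64]  (j = 0..2)
p_3 = [5/8, 23/64, 7/512, 1/512]  (j = 0..3)
p_4 = [1/4, 43/64, 39/512, 7/4096, 1/4096]  (j = 0..4)
E[N_4] = Σ j·p_4(j) = 3401/4096;  E[N_4²] = Σ j²·p_4(j) = 4079/4096
Var[N_4] = 4079/4096 − (3401/4096)² = 5140783/16777216


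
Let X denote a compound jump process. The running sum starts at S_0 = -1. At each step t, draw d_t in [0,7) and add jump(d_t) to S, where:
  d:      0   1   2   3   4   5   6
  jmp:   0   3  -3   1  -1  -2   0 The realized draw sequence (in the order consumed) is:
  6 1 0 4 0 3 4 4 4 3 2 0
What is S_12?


-3

t=0: S=-1, d=6, jump=0, S_1=-1
t=1: S=-1, d=1, jump=3, S_2=2
t=2: S=2, d=0, jump=0, S_3=2
t=3: S=2, d=4, jump=-1, S_4=1
t=4: S=1, d=0, jump=0, S_5=1
t=5: S=1, d=3, jump=1, S_6=2
t=6: S=2, d=4, jump=-1, S_7=1
t=7: S=1, d=4, jump=-1, S_8=0
t=8: S=0, d=4, jump=-1, S_9=-1
t=9: S=-1, d=3, jump=1, S_10=0
t=10: S=0, d=2, jump=-3, S_11=-3
t=11: S=-3, d=0, jump=0, S_12=-3


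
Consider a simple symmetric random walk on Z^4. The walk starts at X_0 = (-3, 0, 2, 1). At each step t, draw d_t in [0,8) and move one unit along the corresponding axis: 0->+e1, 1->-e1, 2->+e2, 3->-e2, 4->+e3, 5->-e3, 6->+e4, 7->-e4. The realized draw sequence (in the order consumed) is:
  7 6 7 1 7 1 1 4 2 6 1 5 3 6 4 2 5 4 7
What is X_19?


t=0: X=(-3, 0, 2, 1), d=7 → -e4, X_1=(-3, 0, 2, 0)
t=1: X=(-3, 0, 2, 0), d=6 → +e4, X_2=(-3, 0, 2, 1)
t=2: X=(-3, 0, 2, 1), d=7 → -e4, X_3=(-3, 0, 2, 0)
t=3: X=(-3, 0, 2, 0), d=1 → -e1, X_4=(-4, 0, 2, 0)
t=4: X=(-4, 0, 2, 0), d=7 → -e4, X_5=(-4, 0, 2, -1)
t=5: X=(-4, 0, 2, -1), d=1 → -e1, X_6=(-5, 0, 2, -1)
t=6: X=(-5, 0, 2, -1), d=1 → -e1, X_7=(-6, 0, 2, -1)
t=7: X=(-6, 0, 2, -1), d=4 → +e3, X_8=(-6, 0, 3, -1)
t=8: X=(-6, 0, 3, -1), d=2 → +e2, X_9=(-6, 1, 3, -1)
t=9: X=(-6, 1, 3, -1), d=6 → +e4, X_10=(-6, 1, 3, 0)
t=10: X=(-6, 1, 3, 0), d=1 → -e1, X_11=(-7, 1, 3, 0)
t=11: X=(-7, 1, 3, 0), d=5 → -e3, X_12=(-7, 1, 2, 0)
t=12: X=(-7, 1, 2, 0), d=3 → -e2, X_13=(-7, 0, 2, 0)
t=13: X=(-7, 0, 2, 0), d=6 → +e4, X_14=(-7, 0, 2, 1)
t=14: X=(-7, 0, 2, 1), d=4 → +e3, X_15=(-7, 0, 3, 1)
t=15: X=(-7, 0, 3, 1), d=2 → +e2, X_16=(-7, 1, 3, 1)
t=16: X=(-7, 1, 3, 1), d=5 → -e3, X_17=(-7, 1, 2, 1)
t=17: X=(-7, 1, 2, 1), d=4 → +e3, X_18=(-7, 1, 3, 1)
t=18: X=(-7, 1, 3, 1), d=7 → -e4, X_19=(-7, 1, 3, 0)

(-7, 1, 3, 0)


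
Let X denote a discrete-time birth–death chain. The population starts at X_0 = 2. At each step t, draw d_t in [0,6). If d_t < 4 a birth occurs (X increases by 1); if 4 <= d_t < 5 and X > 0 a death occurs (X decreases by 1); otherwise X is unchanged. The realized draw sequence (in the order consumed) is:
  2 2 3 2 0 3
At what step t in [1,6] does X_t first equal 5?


3

t=0: X=2, d=2 → birth, X_1=3
t=1: X=3, d=2 → birth, X_2=4
t=2: X=4, d=3 → birth, X_3=5
t=3: X=5, d=2 → birth, X_4=6
t=4: X=6, d=0 → birth, X_5=7
t=5: X=7, d=3 → birth, X_6=8


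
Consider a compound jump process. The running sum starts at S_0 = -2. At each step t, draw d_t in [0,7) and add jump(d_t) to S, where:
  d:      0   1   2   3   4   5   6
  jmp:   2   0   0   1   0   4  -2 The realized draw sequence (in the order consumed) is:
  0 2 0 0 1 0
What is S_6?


6

t=0: S=-2, d=0, jump=2, S_1=0
t=1: S=0, d=2, jump=0, S_2=0
t=2: S=0, d=0, jump=2, S_3=2
t=3: S=2, d=0, jump=2, S_4=4
t=4: S=4, d=1, jump=0, S_5=4
t=5: S=4, d=0, jump=2, S_6=6


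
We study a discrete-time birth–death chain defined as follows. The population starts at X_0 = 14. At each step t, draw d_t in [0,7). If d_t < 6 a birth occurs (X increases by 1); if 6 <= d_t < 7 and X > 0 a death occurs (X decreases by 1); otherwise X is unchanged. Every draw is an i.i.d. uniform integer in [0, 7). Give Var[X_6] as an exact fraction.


X can drop by at most 1 per step and X_0 = 14 > T = 6, so X_t >= 14 − t >= 8 > 0 for every t <= 6: the floor at 0 (the 'and X > 0' condition) never binds. Hence X_6 = X_0 + Σ_{t<6} Y_t with i.i.d. increments Y_t = y(d_t) ∈ {+1, −1, 0}.
Outcome values over d=0..6: [1, 1, 1, 1, 1, 1, -1]
Σy = 5, Σy² = 7, M = 7
μ = 5/7 = 5/7,  σ² = 7/7 − (5/7)² = 24/49
Independent increments: Var[X_6] = 6·σ² = 6·(24/49) = 144/49

144/49


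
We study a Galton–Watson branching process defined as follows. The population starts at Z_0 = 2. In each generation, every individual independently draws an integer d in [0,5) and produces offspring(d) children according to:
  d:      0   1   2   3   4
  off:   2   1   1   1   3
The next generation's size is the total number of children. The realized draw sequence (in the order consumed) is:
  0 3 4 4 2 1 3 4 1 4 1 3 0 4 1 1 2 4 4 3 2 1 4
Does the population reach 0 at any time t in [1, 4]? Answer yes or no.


no

gen 0: Z_0=2, draws=[0, 3], offspring=[2, 1], Z_1=3
gen 1: Z_1=3, draws=[4, 4, 2], offspring=[3, 3, 1], Z_2=7
gen 2: Z_2=7, draws=[1, 3, 4, 1, 4, 1, 3], offspring=[1, 1, 3, 1, 3, 1, 1], Z_3=11
gen 3: Z_3=11, draws=[0, 4, 1, 1, 2, 4, 4, 3, 2, 1, 4], offspring=[2, 3, 1, 1, 1, 3, 3, 1, 1, 1, 3], Z_4=20


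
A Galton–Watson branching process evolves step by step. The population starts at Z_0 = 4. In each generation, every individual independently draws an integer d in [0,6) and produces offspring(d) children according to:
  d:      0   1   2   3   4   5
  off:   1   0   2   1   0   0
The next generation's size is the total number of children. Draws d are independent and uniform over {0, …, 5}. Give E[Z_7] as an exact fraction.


Outcome values over d=0..5: [1, 0, 2, 1, 0, 0]
Σy = 4, Σy² = 6, M = 6
μ = 4/6 = 2/3,  σ² = 6/6 − (2/3)² = 5/9
E[Z_0] = 4
E[Z_1] = 2/3·E[Z_0] = 8/3
E[Z_2] = 2/3·E[Z_1] = 16/9
E[Z_3] = 2/3·E[Z_2] = 32/27
E[Z_4] = 2/3·E[Z_3] = 64/81
E[Z_5] = 2/3·E[Z_4] = 128/243
E[Z_6] = 2/3·E[Z_5] = 256/729
E[Z_7] = 2/3·E[Z_6] = 512/2187

512/2187


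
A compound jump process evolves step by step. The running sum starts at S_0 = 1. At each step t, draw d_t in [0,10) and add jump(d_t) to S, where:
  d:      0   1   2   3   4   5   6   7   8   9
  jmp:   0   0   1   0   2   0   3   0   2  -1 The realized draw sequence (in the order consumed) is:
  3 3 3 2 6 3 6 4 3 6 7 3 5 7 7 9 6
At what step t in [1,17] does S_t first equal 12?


t=0: S=1, d=3, jump=0, S_1=1
t=1: S=1, d=3, jump=0, S_2=1
t=2: S=1, d=3, jump=0, S_3=1
t=3: S=1, d=2, jump=1, S_4=2
t=4: S=2, d=6, jump=3, S_5=5
t=5: S=5, d=3, jump=0, S_6=5
t=6: S=5, d=6, jump=3, S_7=8
t=7: S=8, d=4, jump=2, S_8=10
t=8: S=10, d=3, jump=0, S_9=10
t=9: S=10, d=6, jump=3, S_10=13
t=10: S=13, d=7, jump=0, S_11=13
t=11: S=13, d=3, jump=0, S_12=13
t=12: S=13, d=5, jump=0, S_13=13
t=13: S=13, d=7, jump=0, S_14=13
t=14: S=13, d=7, jump=0, S_15=13
t=15: S=13, d=9, jump=-1, S_16=12
t=16: S=12, d=6, jump=3, S_17=15

16


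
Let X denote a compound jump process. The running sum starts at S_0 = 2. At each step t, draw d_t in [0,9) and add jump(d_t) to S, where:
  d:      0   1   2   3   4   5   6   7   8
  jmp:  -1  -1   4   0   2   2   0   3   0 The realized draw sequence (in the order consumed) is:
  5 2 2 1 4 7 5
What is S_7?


18

t=0: S=2, d=5, jump=2, S_1=4
t=1: S=4, d=2, jump=4, S_2=8
t=2: S=8, d=2, jump=4, S_3=12
t=3: S=12, d=1, jump=-1, S_4=11
t=4: S=11, d=4, jump=2, S_5=13
t=5: S=13, d=7, jump=3, S_6=16
t=6: S=16, d=5, jump=2, S_7=18


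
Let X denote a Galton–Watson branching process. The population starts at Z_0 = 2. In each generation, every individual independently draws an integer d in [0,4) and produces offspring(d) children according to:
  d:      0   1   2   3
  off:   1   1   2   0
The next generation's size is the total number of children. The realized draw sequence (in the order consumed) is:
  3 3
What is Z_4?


0

gen 0: Z_0=2, draws=[3, 3], offspring=[0, 0], Z_1=0
gen 1: Z_1=0, draws=[], offspring=[], Z_2=0
gen 2: Z_2=0, draws=[], offspring=[], Z_3=0
gen 3: Z_3=0, draws=[], offspring=[], Z_4=0


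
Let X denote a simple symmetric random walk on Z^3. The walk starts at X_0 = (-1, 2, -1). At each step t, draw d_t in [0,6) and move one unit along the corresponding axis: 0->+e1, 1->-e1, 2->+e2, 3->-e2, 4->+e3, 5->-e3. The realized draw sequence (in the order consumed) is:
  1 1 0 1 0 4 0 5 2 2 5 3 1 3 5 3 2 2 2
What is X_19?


t=0: X=(-1, 2, -1), d=1 → -e1, X_1=(-2, 2, -1)
t=1: X=(-2, 2, -1), d=1 → -e1, X_2=(-3, 2, -1)
t=2: X=(-3, 2, -1), d=0 → +e1, X_3=(-2, 2, -1)
t=3: X=(-2, 2, -1), d=1 → -e1, X_4=(-3, 2, -1)
t=4: X=(-3, 2, -1), d=0 → +e1, X_5=(-2, 2, -1)
t=5: X=(-2, 2, -1), d=4 → +e3, X_6=(-2, 2, 0)
t=6: X=(-2, 2, 0), d=0 → +e1, X_7=(-1, 2, 0)
t=7: X=(-1, 2, 0), d=5 → -e3, X_8=(-1, 2, -1)
t=8: X=(-1, 2, -1), d=2 → +e2, X_9=(-1, 3, -1)
t=9: X=(-1, 3, -1), d=2 → +e2, X_10=(-1, 4, -1)
t=10: X=(-1, 4, -1), d=5 → -e3, X_11=(-1, 4, -2)
t=11: X=(-1, 4, -2), d=3 → -e2, X_12=(-1, 3, -2)
t=12: X=(-1, 3, -2), d=1 → -e1, X_13=(-2, 3, -2)
t=13: X=(-2, 3, -2), d=3 → -e2, X_14=(-2, 2, -2)
t=14: X=(-2, 2, -2), d=5 → -e3, X_15=(-2, 2, -3)
t=15: X=(-2, 2, -3), d=3 → -e2, X_16=(-2, 1, -3)
t=16: X=(-2, 1, -3), d=2 → +e2, X_17=(-2, 2, -3)
t=17: X=(-2, 2, -3), d=2 → +e2, X_18=(-2, 3, -3)
t=18: X=(-2, 3, -3), d=2 → +e2, X_19=(-2, 4, -3)

(-2, 4, -3)


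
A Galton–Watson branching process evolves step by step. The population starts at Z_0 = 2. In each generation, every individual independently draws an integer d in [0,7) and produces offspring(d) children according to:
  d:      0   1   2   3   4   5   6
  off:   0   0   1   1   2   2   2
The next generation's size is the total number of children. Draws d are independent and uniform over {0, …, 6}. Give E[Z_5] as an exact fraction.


Outcome values over d=0..6: [0, 0, 1, 1, 2, 2, 2]
Σy = 8, Σy² = 14, M = 7
μ = 8/7 = 8/7,  σ² = 14/7 − (8/7)² = 34/49
E[Z_0] = 2
E[Z_1] = 8/7·E[Z_0] = 16/7
E[Z_2] = 8/7·E[Z_1] = 128/49
E[Z_3] = 8/7·E[Z_2] = 1024/343
E[Z_4] = 8/7·E[Z_3] = 8192/2401
E[Z_5] = 8/7·E[Z_4] = 65536/16807

65536/16807


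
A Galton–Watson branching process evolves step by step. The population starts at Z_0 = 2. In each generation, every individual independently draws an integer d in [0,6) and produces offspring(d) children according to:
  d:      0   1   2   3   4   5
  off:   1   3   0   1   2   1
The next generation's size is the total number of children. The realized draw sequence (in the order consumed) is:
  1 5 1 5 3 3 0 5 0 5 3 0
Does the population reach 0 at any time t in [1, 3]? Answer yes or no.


no

gen 0: Z_0=2, draws=[1, 5], offspring=[3, 1], Z_1=4
gen 1: Z_1=4, draws=[1, 5, 3, 3], offspring=[3, 1, 1, 1], Z_2=6
gen 2: Z_2=6, draws=[0, 5, 0, 5, 3, 0], offspring=[1, 1, 1, 1, 1, 1], Z_3=6


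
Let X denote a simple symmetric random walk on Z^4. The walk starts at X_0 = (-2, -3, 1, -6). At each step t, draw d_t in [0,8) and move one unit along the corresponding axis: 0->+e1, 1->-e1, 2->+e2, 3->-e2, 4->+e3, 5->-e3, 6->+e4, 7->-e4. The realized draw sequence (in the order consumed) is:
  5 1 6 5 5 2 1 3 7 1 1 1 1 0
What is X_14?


t=0: X=(-2, -3, 1, -6), d=5 → -e3, X_1=(-2, -3, 0, -6)
t=1: X=(-2, -3, 0, -6), d=1 → -e1, X_2=(-3, -3, 0, -6)
t=2: X=(-3, -3, 0, -6), d=6 → +e4, X_3=(-3, -3, 0, -5)
t=3: X=(-3, -3, 0, -5), d=5 → -e3, X_4=(-3, -3, -1, -5)
t=4: X=(-3, -3, -1, -5), d=5 → -e3, X_5=(-3, -3, -2, -5)
t=5: X=(-3, -3, -2, -5), d=2 → +e2, X_6=(-3, -2, -2, -5)
t=6: X=(-3, -2, -2, -5), d=1 → -e1, X_7=(-4, -2, -2, -5)
t=7: X=(-4, -2, -2, -5), d=3 → -e2, X_8=(-4, -3, -2, -5)
t=8: X=(-4, -3, -2, -5), d=7 → -e4, X_9=(-4, -3, -2, -6)
t=9: X=(-4, -3, -2, -6), d=1 → -e1, X_10=(-5, -3, -2, -6)
t=10: X=(-5, -3, -2, -6), d=1 → -e1, X_11=(-6, -3, -2, -6)
t=11: X=(-6, -3, -2, -6), d=1 → -e1, X_12=(-7, -3, -2, -6)
t=12: X=(-7, -3, -2, -6), d=1 → -e1, X_13=(-8, -3, -2, -6)
t=13: X=(-8, -3, -2, -6), d=0 → +e1, X_14=(-7, -3, -2, -6)

(-7, -3, -2, -6)


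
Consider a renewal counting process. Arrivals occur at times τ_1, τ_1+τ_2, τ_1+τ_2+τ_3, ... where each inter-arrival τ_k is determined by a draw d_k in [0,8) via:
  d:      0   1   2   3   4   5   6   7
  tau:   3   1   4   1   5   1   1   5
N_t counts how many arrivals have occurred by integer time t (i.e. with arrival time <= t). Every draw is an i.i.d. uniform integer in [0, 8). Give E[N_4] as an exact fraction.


21/16

Inter-arrival values over d=0..7: [3, 1, 4, 1, 5, 1, 1, 5]
Each d has probability 1/8, so the pmf of τ is: f(1) = 1/2, f(3) = 1/8, f(4) = 1/8, f(5) = 1/4
Renewal equation for m(n) = E[N_n]: condition on τ_1 = k (if k <= n, one arrival plus a fresh copy on the remaining n−k steps): m(n) = F(n) + Σ_{k<=n} f(k)·m(n−k), where F(n) = P(τ <= n) and m(0) = 0
m(1) = F(1) = 1/2
m(2) = F(2) + f(1)·m(1) = 1/2 + 1/2·1/2 = 3/4
m(3) = F(3) + f(1)·m(2) = 5/8 + 1/2·3/4 = 1
m(4) = F(4) + f(1)·m(3) + f(3)·m(1) = 3/4 + 1/2·1 + 1/8·1/2 = 21/16
E[N_4] = m(4) = 21/16


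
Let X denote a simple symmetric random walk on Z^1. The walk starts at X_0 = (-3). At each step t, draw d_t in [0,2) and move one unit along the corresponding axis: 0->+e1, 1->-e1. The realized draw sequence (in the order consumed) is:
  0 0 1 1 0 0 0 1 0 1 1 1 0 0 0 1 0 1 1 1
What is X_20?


t=0: X=(-3), d=0 → +e1, X_1=(-2)
t=1: X=(-2), d=0 → +e1, X_2=(-1)
t=2: X=(-1), d=1 → -e1, X_3=(-2)
t=3: X=(-2), d=1 → -e1, X_4=(-3)
t=4: X=(-3), d=0 → +e1, X_5=(-2)
t=5: X=(-2), d=0 → +e1, X_6=(-1)
t=6: X=(-1), d=0 → +e1, X_7=(0)
t=7: X=(0), d=1 → -e1, X_8=(-1)
t=8: X=(-1), d=0 → +e1, X_9=(0)
t=9: X=(0), d=1 → -e1, X_10=(-1)
t=10: X=(-1), d=1 → -e1, X_11=(-2)
t=11: X=(-2), d=1 → -e1, X_12=(-3)
t=12: X=(-3), d=0 → +e1, X_13=(-2)
t=13: X=(-2), d=0 → +e1, X_14=(-1)
t=14: X=(-1), d=0 → +e1, X_15=(0)
t=15: X=(0), d=1 → -e1, X_16=(-1)
t=16: X=(-1), d=0 → +e1, X_17=(0)
t=17: X=(0), d=1 → -e1, X_18=(-1)
t=18: X=(-1), d=1 → -e1, X_19=(-2)
t=19: X=(-2), d=1 → -e1, X_20=(-3)

(-3)


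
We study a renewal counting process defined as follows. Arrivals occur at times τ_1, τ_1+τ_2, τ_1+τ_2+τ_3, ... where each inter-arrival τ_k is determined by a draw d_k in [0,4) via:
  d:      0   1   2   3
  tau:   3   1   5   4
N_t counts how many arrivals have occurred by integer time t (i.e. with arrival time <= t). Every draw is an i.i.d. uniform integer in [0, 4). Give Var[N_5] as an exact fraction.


Inter-arrival values over d=0..3: [3, 1, 5, 4]
Each d has probability 1/4, so the pmf of τ is: f(1) = 1/4, f(3) = 1/4, f(4) = 1/4, f(5) = 1/4
Let p_n(j) = P(N_n = j), with p_0 = [1]. Condition on τ_1: p_n(0) = P(τ > n), and for j >= 1, p_n(j) = Σ_{k<=n} f(k)·p_{n−k}(j−1)
p_1 = [3/4, 1/4]  (j = 0..1)
p_2 = [3/4, 3/16, 1/16]  (j = 0..2)
p_3 = [1/2, 7/16, 3/64, 1/64]  (j = 0..3)
p_4 = [1/4, 9/16, 11/64, 3/256, 1/256]  (j = 0..4)
p_5 = [0, 11/16, 1/4, 15/256, 3/1024, 1/1024]  (j = 0..5)
E[N_5] = Σ j·p_5(j) = 1413/1024;  E[N_5²] = Σ j²·p_5(j) = 2341/1024
Var[N_5] = 2341/1024 − (1413/1024)² = 400615/1048576

400615/1048576


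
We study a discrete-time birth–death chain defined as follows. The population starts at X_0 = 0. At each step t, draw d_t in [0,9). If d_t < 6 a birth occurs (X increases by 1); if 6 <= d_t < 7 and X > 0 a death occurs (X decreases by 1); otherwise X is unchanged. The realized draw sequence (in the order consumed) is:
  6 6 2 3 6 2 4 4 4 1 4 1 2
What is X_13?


9

t=0: X=0, d=6 → hold, X_1=0
t=1: X=0, d=6 → hold, X_2=0
t=2: X=0, d=2 → birth, X_3=1
t=3: X=1, d=3 → birth, X_4=2
t=4: X=2, d=6 → death, X_5=1
t=5: X=1, d=2 → birth, X_6=2
t=6: X=2, d=4 → birth, X_7=3
t=7: X=3, d=4 → birth, X_8=4
t=8: X=4, d=4 → birth, X_9=5
t=9: X=5, d=1 → birth, X_10=6
t=10: X=6, d=4 → birth, X_11=7
t=11: X=7, d=1 → birth, X_12=8
t=12: X=8, d=2 → birth, X_13=9


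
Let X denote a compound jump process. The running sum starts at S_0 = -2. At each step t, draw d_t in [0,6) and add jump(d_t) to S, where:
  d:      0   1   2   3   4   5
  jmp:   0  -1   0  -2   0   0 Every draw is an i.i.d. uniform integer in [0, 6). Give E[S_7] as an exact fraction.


Outcome values over d=0..5: [0, -1, 0, -2, 0, 0]
Σy = -3, Σy² = 5, M = 6
μ = -3/6 = -1/2,  σ² = 5/6 − (-1/2)² = 7/12
E[S_7] = -2 + 7·(-1/2) = -11/2

-11/2


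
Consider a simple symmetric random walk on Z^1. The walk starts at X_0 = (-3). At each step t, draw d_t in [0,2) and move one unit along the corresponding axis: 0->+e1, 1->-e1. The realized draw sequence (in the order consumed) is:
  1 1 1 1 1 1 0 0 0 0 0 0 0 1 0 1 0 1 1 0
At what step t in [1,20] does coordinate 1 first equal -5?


t=0: X=(-3), d=1 → -e1, X_1=(-4)
t=1: X=(-4), d=1 → -e1, X_2=(-5)
t=2: X=(-5), d=1 → -e1, X_3=(-6)
t=3: X=(-6), d=1 → -e1, X_4=(-7)
t=4: X=(-7), d=1 → -e1, X_5=(-8)
t=5: X=(-8), d=1 → -e1, X_6=(-9)
t=6: X=(-9), d=0 → +e1, X_7=(-8)
t=7: X=(-8), d=0 → +e1, X_8=(-7)
t=8: X=(-7), d=0 → +e1, X_9=(-6)
t=9: X=(-6), d=0 → +e1, X_10=(-5)
t=10: X=(-5), d=0 → +e1, X_11=(-4)
t=11: X=(-4), d=0 → +e1, X_12=(-3)
t=12: X=(-3), d=0 → +e1, X_13=(-2)
t=13: X=(-2), d=1 → -e1, X_14=(-3)
t=14: X=(-3), d=0 → +e1, X_15=(-2)
t=15: X=(-2), d=1 → -e1, X_16=(-3)
t=16: X=(-3), d=0 → +e1, X_17=(-2)
t=17: X=(-2), d=1 → -e1, X_18=(-3)
t=18: X=(-3), d=1 → -e1, X_19=(-4)
t=19: X=(-4), d=0 → +e1, X_20=(-3)

2


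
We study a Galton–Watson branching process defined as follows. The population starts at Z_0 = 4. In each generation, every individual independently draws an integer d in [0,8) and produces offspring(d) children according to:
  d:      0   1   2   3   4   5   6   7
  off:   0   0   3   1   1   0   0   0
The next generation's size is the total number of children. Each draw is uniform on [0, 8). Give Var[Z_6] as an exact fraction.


16177809375/17179869184

Outcome values over d=0..7: [0, 0, 3, 1, 1, 0, 0, 0]
Σy = 5, Σy² = 11, M = 8
μ = 5/8 = 5/8,  σ² = 11/8 − (5/8)² = 63/64
V_0 = 0, E_0 = 4
V_1 = 63/64·E_0 + (5/8)²·V_0 = 63/16;  E_1 = 5/2
V_2 = 63/64·E_1 + (5/8)²·V_1 = 4095/1024;  E_2 = 25/16
V_3 = 63/64·E_2 + (5/8)²·V_2 = 203175/65536;  E_3 = 125/128
V_4 = 63/64·E_3 + (5/8)²·V_3 = 9111375/4194304;  E_4 = 625/1024
V_5 = 63/64·E_4 + (5/8)²·V_4 = 389064375/268435456;  E_5 = 3125/8192
V_6 = 63/64·E_5 + (5/8)²·V_5 = 16177809375/17179869184;  E_6 = 15625/65536


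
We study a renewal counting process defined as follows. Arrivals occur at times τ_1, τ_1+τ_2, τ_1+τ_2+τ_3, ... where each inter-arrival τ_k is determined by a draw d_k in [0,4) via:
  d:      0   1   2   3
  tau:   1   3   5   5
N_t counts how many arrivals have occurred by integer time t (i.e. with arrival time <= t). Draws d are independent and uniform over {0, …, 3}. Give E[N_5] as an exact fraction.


1285/1024

Inter-arrival values over d=0..3: [1, 3, 5, 5]
Each d has probability 1/4, so the pmf of τ is: f(1) = 1/4, f(3) = 1/4, f(5) = 1/2
Renewal equation for m(n) = E[N_n]: condition on τ_1 = k (if k <= n, one arrival plus a fresh copy on the remaining n−k steps): m(n) = F(n) + Σ_{k<=n} f(k)·m(n−k), where F(n) = P(τ <= n) and m(0) = 0
m(1) = F(1) = 1/4
m(2) = F(2) + f(1)·m(1) = 1/4 + 1/4·1/4 = 5/16
m(3) = F(3) + f(1)·m(2) = 1/2 + 1/4·5/16 = 37/64
m(4) = F(4) + f(1)·m(3) + f(3)·m(1) = 1/2 + 1/4·37/64 + 1/4·1/4 = 181/256
m(5) = F(5) + f(1)·m(4) + f(3)·m(2) = 1 + 1/4·181/256 + 1/4·5/16 = 1285/1024
E[N_5] = m(5) = 1285/1024


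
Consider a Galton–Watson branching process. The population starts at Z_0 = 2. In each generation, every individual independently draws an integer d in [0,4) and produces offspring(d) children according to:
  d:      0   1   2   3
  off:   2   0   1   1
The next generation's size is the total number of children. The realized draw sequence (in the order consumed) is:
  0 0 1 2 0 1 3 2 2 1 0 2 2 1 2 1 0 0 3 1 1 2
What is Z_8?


gen 0: Z_0=2, draws=[0, 0], offspring=[2, 2], Z_1=4
gen 1: Z_1=4, draws=[1, 2, 0, 1], offspring=[0, 1, 2, 0], Z_2=3
gen 2: Z_2=3, draws=[3, 2, 2], offspring=[1, 1, 1], Z_3=3
gen 3: Z_3=3, draws=[1, 0, 2], offspring=[0, 2, 1], Z_4=3
gen 4: Z_4=3, draws=[2, 1, 2], offspring=[1, 0, 1], Z_5=2
gen 5: Z_5=2, draws=[1, 0], offspring=[0, 2], Z_6=2
gen 6: Z_6=2, draws=[0, 3], offspring=[2, 1], Z_7=3
gen 7: Z_7=3, draws=[1, 1, 2], offspring=[0, 0, 1], Z_8=1

1


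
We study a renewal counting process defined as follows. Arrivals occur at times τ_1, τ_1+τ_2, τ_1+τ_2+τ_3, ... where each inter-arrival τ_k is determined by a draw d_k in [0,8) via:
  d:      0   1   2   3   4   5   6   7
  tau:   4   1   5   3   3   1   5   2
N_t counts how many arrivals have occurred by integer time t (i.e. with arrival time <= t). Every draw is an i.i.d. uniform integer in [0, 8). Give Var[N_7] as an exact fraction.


218066367/268435456

Inter-arrival values over d=0..7: [4, 1, 5, 3, 3, 1, 5, 2]
Each d has probability 1/8, so the pmf of τ is: f(1) = 1/4, f(2) = 1/8, f(3) = 1/4, f(4) = 1/8, f(5) = 1/4
Let p_n(j) = P(N_n = j), with p_0 = [1]. Condition on τ_1: p_n(0) = P(τ > n), and for j >= 1, p_n(j) = Σ_{k<=n} f(k)·p_{n−k}(j−1)
p_1 = [3/4, 1/4]  (j = 0..1)
p_2 = [5/8, 5/16, 1/16]  (j = 0..2)
p_3 = [3/8, 1/2, 7/64, 1/64]  (j = 0..3)
p_4 = [1/4, 31/64, 29/128, 9/256, 1/256]  (j = 0..4)
p_5 = [0, 39/64, 75/256, 11/128, 11/1024, 1/1024]  (j = 0..5)
p_6 = [0, 25/64, 225/512, 35/256, 61/2048, 13/4096, 1/4096]  (j = 0..6)
p_7 = [0, 17/64, 223/512, 119/512, 57/1024, 5/512, 15/16384, 1/16384]  (j = 0..7)
E[N_7] = Σ j·p_7(j) = 34593/16384;  E[N_7²] = Σ j²·p_7(j) = 86349/16384
Var[N_7] = 86349/16384 − (34593/16384)² = 218066367/268435456


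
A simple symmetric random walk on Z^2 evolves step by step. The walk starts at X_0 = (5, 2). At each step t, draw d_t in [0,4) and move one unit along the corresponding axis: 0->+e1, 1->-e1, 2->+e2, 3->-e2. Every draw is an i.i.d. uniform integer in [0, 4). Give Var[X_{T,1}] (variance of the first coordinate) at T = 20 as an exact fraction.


Outcome values over d=0..3: [1, -1, 0, 0]
Σy = 0, Σy² = 2, M = 4
μ = 0/4 = 0,  σ² = 2/4 − (0)² = 1/2
Independent increments: Var[X_20] = 20·σ² = 20·(1/2) = 10

10


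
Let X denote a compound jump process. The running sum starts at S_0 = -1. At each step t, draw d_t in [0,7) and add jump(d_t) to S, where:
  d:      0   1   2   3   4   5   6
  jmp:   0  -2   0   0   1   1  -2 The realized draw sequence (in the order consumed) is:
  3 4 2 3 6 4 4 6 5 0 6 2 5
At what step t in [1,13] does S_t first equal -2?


t=0: S=-1, d=3, jump=0, S_1=-1
t=1: S=-1, d=4, jump=1, S_2=0
t=2: S=0, d=2, jump=0, S_3=0
t=3: S=0, d=3, jump=0, S_4=0
t=4: S=0, d=6, jump=-2, S_5=-2
t=5: S=-2, d=4, jump=1, S_6=-1
t=6: S=-1, d=4, jump=1, S_7=0
t=7: S=0, d=6, jump=-2, S_8=-2
t=8: S=-2, d=5, jump=1, S_9=-1
t=9: S=-1, d=0, jump=0, S_10=-1
t=10: S=-1, d=6, jump=-2, S_11=-3
t=11: S=-3, d=2, jump=0, S_12=-3
t=12: S=-3, d=5, jump=1, S_13=-2

5


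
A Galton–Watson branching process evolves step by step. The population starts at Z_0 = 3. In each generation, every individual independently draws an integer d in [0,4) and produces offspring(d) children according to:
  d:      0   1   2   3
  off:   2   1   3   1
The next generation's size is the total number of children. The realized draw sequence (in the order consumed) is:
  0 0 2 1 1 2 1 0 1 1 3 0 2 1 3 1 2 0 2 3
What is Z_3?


18

gen 0: Z_0=3, draws=[0, 0, 2], offspring=[2, 2, 3], Z_1=7
gen 1: Z_1=7, draws=[1, 1, 2, 1, 0, 1, 1], offspring=[1, 1, 3, 1, 2, 1, 1], Z_2=10
gen 2: Z_2=10, draws=[3, 0, 2, 1, 3, 1, 2, 0, 2, 3], offspring=[1, 2, 3, 1, 1, 1, 3, 2, 3, 1], Z_3=18


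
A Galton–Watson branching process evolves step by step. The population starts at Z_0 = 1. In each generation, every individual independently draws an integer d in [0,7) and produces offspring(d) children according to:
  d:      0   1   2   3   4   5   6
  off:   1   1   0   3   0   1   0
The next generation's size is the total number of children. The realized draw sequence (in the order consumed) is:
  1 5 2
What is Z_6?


0

gen 0: Z_0=1, draws=[1], offspring=[1], Z_1=1
gen 1: Z_1=1, draws=[5], offspring=[1], Z_2=1
gen 2: Z_2=1, draws=[2], offspring=[0], Z_3=0
gen 3: Z_3=0, draws=[], offspring=[], Z_4=0
gen 4: Z_4=0, draws=[], offspring=[], Z_5=0
gen 5: Z_5=0, draws=[], offspring=[], Z_6=0


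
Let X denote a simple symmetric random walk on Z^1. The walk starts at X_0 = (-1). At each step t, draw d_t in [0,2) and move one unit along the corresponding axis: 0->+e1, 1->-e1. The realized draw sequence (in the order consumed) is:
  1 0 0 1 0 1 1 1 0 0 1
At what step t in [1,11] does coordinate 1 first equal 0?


3

t=0: X=(-1), d=1 → -e1, X_1=(-2)
t=1: X=(-2), d=0 → +e1, X_2=(-1)
t=2: X=(-1), d=0 → +e1, X_3=(0)
t=3: X=(0), d=1 → -e1, X_4=(-1)
t=4: X=(-1), d=0 → +e1, X_5=(0)
t=5: X=(0), d=1 → -e1, X_6=(-1)
t=6: X=(-1), d=1 → -e1, X_7=(-2)
t=7: X=(-2), d=1 → -e1, X_8=(-3)
t=8: X=(-3), d=0 → +e1, X_9=(-2)
t=9: X=(-2), d=0 → +e1, X_10=(-1)
t=10: X=(-1), d=1 → -e1, X_11=(-2)


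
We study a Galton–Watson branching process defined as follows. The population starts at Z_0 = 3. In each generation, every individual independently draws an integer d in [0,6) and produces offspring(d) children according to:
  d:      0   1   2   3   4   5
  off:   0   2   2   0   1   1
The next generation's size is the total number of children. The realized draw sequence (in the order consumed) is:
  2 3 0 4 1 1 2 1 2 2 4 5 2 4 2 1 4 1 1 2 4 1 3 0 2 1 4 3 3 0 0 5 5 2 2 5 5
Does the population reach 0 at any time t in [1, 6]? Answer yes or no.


no

gen 0: Z_0=3, draws=[2, 3, 0], offspring=[2, 0, 0], Z_1=2
gen 1: Z_1=2, draws=[4, 1], offspring=[1, 2], Z_2=3
gen 2: Z_2=3, draws=[1, 2, 1], offspring=[2, 2, 2], Z_3=6
gen 3: Z_3=6, draws=[2, 2, 4, 5, 2, 4], offspring=[2, 2, 1, 1, 2, 1], Z_4=9
gen 4: Z_4=9, draws=[2, 1, 4, 1, 1, 2, 4, 1, 3], offspring=[2, 2, 1, 2, 2, 2, 1, 2, 0], Z_5=14
gen 5: Z_5=14, draws=[0, 2, 1, 4, 3, 3, 0, 0, 5, 5, 2, 2, 5, 5], offspring=[0, 2, 2, 1, 0, 0, 0, 0, 1, 1, 2, 2, 1, 1], Z_6=13


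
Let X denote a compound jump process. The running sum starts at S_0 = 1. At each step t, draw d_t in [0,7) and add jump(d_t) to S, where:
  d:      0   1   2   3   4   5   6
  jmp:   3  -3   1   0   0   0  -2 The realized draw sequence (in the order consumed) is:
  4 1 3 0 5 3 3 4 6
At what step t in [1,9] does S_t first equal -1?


t=0: S=1, d=4, jump=0, S_1=1
t=1: S=1, d=1, jump=-3, S_2=-2
t=2: S=-2, d=3, jump=0, S_3=-2
t=3: S=-2, d=0, jump=3, S_4=1
t=4: S=1, d=5, jump=0, S_5=1
t=5: S=1, d=3, jump=0, S_6=1
t=6: S=1, d=3, jump=0, S_7=1
t=7: S=1, d=4, jump=0, S_8=1
t=8: S=1, d=6, jump=-2, S_9=-1

9


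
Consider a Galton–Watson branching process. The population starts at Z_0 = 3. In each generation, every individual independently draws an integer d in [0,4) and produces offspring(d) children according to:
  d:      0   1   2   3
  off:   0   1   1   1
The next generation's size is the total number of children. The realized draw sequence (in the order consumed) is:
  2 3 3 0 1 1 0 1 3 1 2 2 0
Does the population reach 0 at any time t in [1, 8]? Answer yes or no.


gen 0: Z_0=3, draws=[2, 3, 3], offspring=[1, 1, 1], Z_1=3
gen 1: Z_1=3, draws=[0, 1, 1], offspring=[0, 1, 1], Z_2=2
gen 2: Z_2=2, draws=[0, 1], offspring=[0, 1], Z_3=1
gen 3: Z_3=1, draws=[3], offspring=[1], Z_4=1
gen 4: Z_4=1, draws=[1], offspring=[1], Z_5=1
gen 5: Z_5=1, draws=[2], offspring=[1], Z_6=1
gen 6: Z_6=1, draws=[2], offspring=[1], Z_7=1
gen 7: Z_7=1, draws=[0], offspring=[0], Z_8=0

yes


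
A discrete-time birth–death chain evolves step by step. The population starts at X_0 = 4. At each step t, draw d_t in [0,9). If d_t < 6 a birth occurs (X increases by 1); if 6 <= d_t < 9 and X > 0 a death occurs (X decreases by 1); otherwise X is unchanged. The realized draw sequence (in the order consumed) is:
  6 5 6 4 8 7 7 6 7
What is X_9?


t=0: X=4, d=6 → death, X_1=3
t=1: X=3, d=5 → birth, X_2=4
t=2: X=4, d=6 → death, X_3=3
t=3: X=3, d=4 → birth, X_4=4
t=4: X=4, d=8 → death, X_5=3
t=5: X=3, d=7 → death, X_6=2
t=6: X=2, d=7 → death, X_7=1
t=7: X=1, d=6 → death, X_8=0
t=8: X=0, d=7 → hold, X_9=0

0


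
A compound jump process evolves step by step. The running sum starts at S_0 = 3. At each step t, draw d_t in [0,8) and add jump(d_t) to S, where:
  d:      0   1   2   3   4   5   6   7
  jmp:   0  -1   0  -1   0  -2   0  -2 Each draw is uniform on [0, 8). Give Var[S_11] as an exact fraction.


Outcome values over d=0..7: [0, -1, 0, -1, 0, -2, 0, -2]
Σy = -6, Σy² = 10, M = 8
μ = -6/8 = -3/4,  σ² = 10/8 − (-3/4)² = 11/16
Independent increments: Var[S_11] = 11·σ² = 11·(11/16) = 121/16

121/16


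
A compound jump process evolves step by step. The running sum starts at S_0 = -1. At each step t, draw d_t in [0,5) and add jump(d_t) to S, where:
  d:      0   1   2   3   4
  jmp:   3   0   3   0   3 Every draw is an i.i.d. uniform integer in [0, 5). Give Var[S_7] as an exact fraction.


378/25

Outcome values over d=0..4: [3, 0, 3, 0, 3]
Σy = 9, Σy² = 27, M = 5
μ = 9/5 = 9/5,  σ² = 27/5 − (9/5)² = 54/25
Independent increments: Var[S_7] = 7·σ² = 7·(54/25) = 378/25


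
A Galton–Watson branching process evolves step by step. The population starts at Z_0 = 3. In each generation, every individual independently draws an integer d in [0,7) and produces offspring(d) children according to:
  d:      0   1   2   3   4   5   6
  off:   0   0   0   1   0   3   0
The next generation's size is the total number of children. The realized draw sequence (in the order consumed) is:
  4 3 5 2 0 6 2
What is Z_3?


gen 0: Z_0=3, draws=[4, 3, 5], offspring=[0, 1, 3], Z_1=4
gen 1: Z_1=4, draws=[2, 0, 6, 2], offspring=[0, 0, 0, 0], Z_2=0
gen 2: Z_2=0, draws=[], offspring=[], Z_3=0

0


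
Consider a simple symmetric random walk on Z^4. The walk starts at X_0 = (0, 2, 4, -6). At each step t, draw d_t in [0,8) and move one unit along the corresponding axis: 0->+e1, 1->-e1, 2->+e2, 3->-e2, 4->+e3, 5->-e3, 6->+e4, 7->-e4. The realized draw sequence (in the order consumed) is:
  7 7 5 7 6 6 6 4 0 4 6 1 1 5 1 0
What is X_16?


t=0: X=(0, 2, 4, -6), d=7 → -e4, X_1=(0, 2, 4, -7)
t=1: X=(0, 2, 4, -7), d=7 → -e4, X_2=(0, 2, 4, -8)
t=2: X=(0, 2, 4, -8), d=5 → -e3, X_3=(0, 2, 3, -8)
t=3: X=(0, 2, 3, -8), d=7 → -e4, X_4=(0, 2, 3, -9)
t=4: X=(0, 2, 3, -9), d=6 → +e4, X_5=(0, 2, 3, -8)
t=5: X=(0, 2, 3, -8), d=6 → +e4, X_6=(0, 2, 3, -7)
t=6: X=(0, 2, 3, -7), d=6 → +e4, X_7=(0, 2, 3, -6)
t=7: X=(0, 2, 3, -6), d=4 → +e3, X_8=(0, 2, 4, -6)
t=8: X=(0, 2, 4, -6), d=0 → +e1, X_9=(1, 2, 4, -6)
t=9: X=(1, 2, 4, -6), d=4 → +e3, X_10=(1, 2, 5, -6)
t=10: X=(1, 2, 5, -6), d=6 → +e4, X_11=(1, 2, 5, -5)
t=11: X=(1, 2, 5, -5), d=1 → -e1, X_12=(0, 2, 5, -5)
t=12: X=(0, 2, 5, -5), d=1 → -e1, X_13=(-1, 2, 5, -5)
t=13: X=(-1, 2, 5, -5), d=5 → -e3, X_14=(-1, 2, 4, -5)
t=14: X=(-1, 2, 4, -5), d=1 → -e1, X_15=(-2, 2, 4, -5)
t=15: X=(-2, 2, 4, -5), d=0 → +e1, X_16=(-1, 2, 4, -5)

(-1, 2, 4, -5)


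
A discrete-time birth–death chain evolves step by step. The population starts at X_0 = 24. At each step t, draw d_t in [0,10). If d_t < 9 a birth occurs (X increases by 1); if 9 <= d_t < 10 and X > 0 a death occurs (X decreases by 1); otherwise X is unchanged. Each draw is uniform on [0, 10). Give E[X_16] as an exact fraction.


184/5

X can drop by at most 1 per step and X_0 = 24 > T = 16, so X_t >= 24 − t >= 8 > 0 for every t <= 16: the floor at 0 (the 'and X > 0' condition) never binds. Hence X_16 = X_0 + Σ_{t<16} Y_t with i.i.d. increments Y_t = y(d_t) ∈ {+1, −1, 0}.
Outcome values over d=0..9: [1, 1, 1, 1, 1, 1, 1, 1, 1, -1]
Σy = 8, Σy² = 10, M = 10
μ = 8/10 = 4/5,  σ² = 10/10 − (4/5)² = 9/25
E[X_16] = 24 + 16·(4/5) = 184/5


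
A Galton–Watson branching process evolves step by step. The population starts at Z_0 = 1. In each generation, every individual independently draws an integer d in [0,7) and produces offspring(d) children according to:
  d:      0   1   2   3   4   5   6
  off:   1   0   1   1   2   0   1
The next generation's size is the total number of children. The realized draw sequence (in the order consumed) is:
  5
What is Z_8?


gen 0: Z_0=1, draws=[5], offspring=[0], Z_1=0
gen 1: Z_1=0, draws=[], offspring=[], Z_2=0
gen 2: Z_2=0, draws=[], offspring=[], Z_3=0
gen 3: Z_3=0, draws=[], offspring=[], Z_4=0
gen 4: Z_4=0, draws=[], offspring=[], Z_5=0
gen 5: Z_5=0, draws=[], offspring=[], Z_6=0
gen 6: Z_6=0, draws=[], offspring=[], Z_7=0
gen 7: Z_7=0, draws=[], offspring=[], Z_8=0

0


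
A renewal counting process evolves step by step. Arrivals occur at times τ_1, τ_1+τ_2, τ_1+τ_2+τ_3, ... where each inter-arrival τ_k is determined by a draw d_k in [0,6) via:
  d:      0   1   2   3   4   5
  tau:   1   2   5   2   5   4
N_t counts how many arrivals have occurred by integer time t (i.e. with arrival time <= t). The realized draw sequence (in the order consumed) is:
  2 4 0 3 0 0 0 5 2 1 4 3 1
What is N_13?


draw d_1=2: τ_1=5, arrival time A_1=5
draw d_2=4: τ_2=5, arrival time A_2=10
draw d_3=0: τ_3=1, arrival time A_3=11
draw d_4=3: τ_4=2, arrival time A_4=13
draw d_5=0: τ_5=1, arrival time A_5=14
draw d_6=0: τ_6=1, arrival time A_6=15
draw d_7=0: τ_7=1, arrival time A_7=16
draw d_8=5: τ_8=4, arrival time A_8=20
draw d_9=2: τ_9=5, arrival time A_9=25
draw d_10=1: τ_10=2, arrival time A_10=27
draw d_11=4: τ_11=5, arrival time A_11=32
draw d_12=3: τ_12=2, arrival time A_12=34
draw d_13=1: τ_13=2, arrival time A_13=36
N_t over t=0..13: 0:0 1:0 2:0 3:0 4:0 5:1 6:1 7:1 8:1 9:1 10:2 11:3 12:3 13:4

4


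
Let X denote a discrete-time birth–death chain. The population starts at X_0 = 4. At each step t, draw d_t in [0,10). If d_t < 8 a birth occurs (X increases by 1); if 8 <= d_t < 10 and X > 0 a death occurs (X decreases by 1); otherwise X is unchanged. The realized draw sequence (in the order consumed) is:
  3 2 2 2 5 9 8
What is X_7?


t=0: X=4, d=3 → birth, X_1=5
t=1: X=5, d=2 → birth, X_2=6
t=2: X=6, d=2 → birth, X_3=7
t=3: X=7, d=2 → birth, X_4=8
t=4: X=8, d=5 → birth, X_5=9
t=5: X=9, d=9 → death, X_6=8
t=6: X=8, d=8 → death, X_7=7

7


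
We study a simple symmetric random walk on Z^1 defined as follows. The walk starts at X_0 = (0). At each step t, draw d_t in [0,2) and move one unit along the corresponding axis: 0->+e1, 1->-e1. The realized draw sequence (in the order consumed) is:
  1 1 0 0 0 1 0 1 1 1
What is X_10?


(-2)

t=0: X=(0), d=1 → -e1, X_1=(-1)
t=1: X=(-1), d=1 → -e1, X_2=(-2)
t=2: X=(-2), d=0 → +e1, X_3=(-1)
t=3: X=(-1), d=0 → +e1, X_4=(0)
t=4: X=(0), d=0 → +e1, X_5=(1)
t=5: X=(1), d=1 → -e1, X_6=(0)
t=6: X=(0), d=0 → +e1, X_7=(1)
t=7: X=(1), d=1 → -e1, X_8=(0)
t=8: X=(0), d=1 → -e1, X_9=(-1)
t=9: X=(-1), d=1 → -e1, X_10=(-2)


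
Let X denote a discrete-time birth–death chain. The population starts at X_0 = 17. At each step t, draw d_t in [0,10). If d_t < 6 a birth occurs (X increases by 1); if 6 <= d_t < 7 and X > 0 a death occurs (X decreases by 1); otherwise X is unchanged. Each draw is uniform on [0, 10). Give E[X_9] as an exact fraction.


43/2

X can drop by at most 1 per step and X_0 = 17 > T = 9, so X_t >= 17 − t >= 8 > 0 for every t <= 9: the floor at 0 (the 'and X > 0' condition) never binds. Hence X_9 = X_0 + Σ_{t<9} Y_t with i.i.d. increments Y_t = y(d_t) ∈ {+1, −1, 0}.
Outcome values over d=0..9: [1, 1, 1, 1, 1, 1, -1, 0, 0, 0]
Σy = 5, Σy² = 7, M = 10
μ = 5/10 = 1/2,  σ² = 7/10 − (1/2)² = 9/20
E[X_9] = 17 + 9·(1/2) = 43/2


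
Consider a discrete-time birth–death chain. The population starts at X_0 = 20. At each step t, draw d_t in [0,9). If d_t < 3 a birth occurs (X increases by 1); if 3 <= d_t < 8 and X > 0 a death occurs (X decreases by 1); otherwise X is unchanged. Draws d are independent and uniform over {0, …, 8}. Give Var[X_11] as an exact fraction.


X can drop by at most 1 per step and X_0 = 20 > T = 11, so X_t >= 20 − t >= 9 > 0 for every t <= 11: the floor at 0 (the 'and X > 0' condition) never binds. Hence X_11 = X_0 + Σ_{t<11} Y_t with i.i.d. increments Y_t = y(d_t) ∈ {+1, −1, 0}.
Outcome values over d=0..8: [1, 1, 1, -1, -1, -1, -1, -1, 0]
Σy = -2, Σy² = 8, M = 9
μ = -2/9 = -2/9,  σ² = 8/9 − (-2/9)² = 68/81
Independent increments: Var[X_11] = 11·σ² = 11·(68/81) = 748/81

748/81


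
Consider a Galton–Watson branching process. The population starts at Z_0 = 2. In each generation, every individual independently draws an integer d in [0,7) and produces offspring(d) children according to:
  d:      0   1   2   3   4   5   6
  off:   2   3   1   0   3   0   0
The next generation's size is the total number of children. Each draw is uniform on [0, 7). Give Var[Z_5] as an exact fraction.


22171980960/282475249

Outcome values over d=0..6: [2, 3, 1, 0, 3, 0, 0]
Σy = 9, Σy² = 23, M = 7
μ = 9/7 = 9/7,  σ² = 23/7 − (9/7)² = 80/49
V_0 = 0, E_0 = 2
V_1 = 80/49·E_0 + (9/7)²·V_0 = 160/49;  E_1 = 18/7
V_2 = 80/49·E_1 + (9/7)²·V_1 = 23040/2401;  E_2 = 162/49
V_3 = 80/49·E_2 + (9/7)²·V_2 = 2501280/117649;  E_3 = 1458/343
V_4 = 80/49·E_3 + (9/7)²·V_3 = 242611200/5764801;  E_4 = 13122/2401
V_5 = 80/49·E_4 + (9/7)²·V_4 = 22171980960/282475249;  E_5 = 118098/16807


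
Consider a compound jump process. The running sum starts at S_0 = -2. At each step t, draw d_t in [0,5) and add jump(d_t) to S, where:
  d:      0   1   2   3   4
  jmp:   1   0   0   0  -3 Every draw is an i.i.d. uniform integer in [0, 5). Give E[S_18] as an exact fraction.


Outcome values over d=0..4: [1, 0, 0, 0, -3]
Σy = -2, Σy² = 10, M = 5
μ = -2/5 = -2/5,  σ² = 10/5 − (-2/5)² = 46/25
E[S_18] = -2 + 18·(-2/5) = -46/5

-46/5


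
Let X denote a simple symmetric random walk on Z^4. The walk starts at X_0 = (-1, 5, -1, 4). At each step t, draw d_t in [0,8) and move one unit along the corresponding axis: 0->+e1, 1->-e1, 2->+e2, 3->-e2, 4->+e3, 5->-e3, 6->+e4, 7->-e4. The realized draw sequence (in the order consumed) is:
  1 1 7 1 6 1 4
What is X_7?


(-5, 5, 0, 4)

t=0: X=(-1, 5, -1, 4), d=1 → -e1, X_1=(-2, 5, -1, 4)
t=1: X=(-2, 5, -1, 4), d=1 → -e1, X_2=(-3, 5, -1, 4)
t=2: X=(-3, 5, -1, 4), d=7 → -e4, X_3=(-3, 5, -1, 3)
t=3: X=(-3, 5, -1, 3), d=1 → -e1, X_4=(-4, 5, -1, 3)
t=4: X=(-4, 5, -1, 3), d=6 → +e4, X_5=(-4, 5, -1, 4)
t=5: X=(-4, 5, -1, 4), d=1 → -e1, X_6=(-5, 5, -1, 4)
t=6: X=(-5, 5, -1, 4), d=4 → +e3, X_7=(-5, 5, 0, 4)
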